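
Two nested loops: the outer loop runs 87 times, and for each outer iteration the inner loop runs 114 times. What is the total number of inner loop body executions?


Outer loop: 87 iterations
Inner loop: 114 iterations per outer iteration
Total = 87 * 114 = 9918


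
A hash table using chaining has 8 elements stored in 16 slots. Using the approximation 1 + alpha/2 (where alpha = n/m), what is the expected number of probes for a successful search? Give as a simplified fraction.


Load factor alpha = n/m = 8/16
Expected probes = 1 + alpha/2 = 1 + 8/(2*16)
= 1 + 8/32
= 32/32 + 8/32
= 40/32
Simplify: 5/4


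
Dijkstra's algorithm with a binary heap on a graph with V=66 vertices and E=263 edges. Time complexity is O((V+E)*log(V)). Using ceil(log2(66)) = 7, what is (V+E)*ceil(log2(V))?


Dijkstra with a binary heap: each vertex is extracted once, each edge may relax once.
Each heap operation costs O(log V).
V + E = 66 + 263 = 329
ceil(log2(66)) = 7 (since 2^6 = 64 < 66 <= 128 = 2^7)
Total heap work = (V+E) * ceil(log2(V)) = 329 * 7 = 2303


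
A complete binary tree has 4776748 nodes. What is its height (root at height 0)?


In a complete binary tree, level k holds nodes 2^k .. 2^(k+1)-1 (1-indexed).
Height = floor(log2(n)) = floor(log2(4776748)) = 22
Check: 2^22 = 4194304 <= 4776748 < 8388608 = 2^23


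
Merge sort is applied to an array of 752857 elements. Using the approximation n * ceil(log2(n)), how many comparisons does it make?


Merge sort divides the array into halves recursively.
Number of levels = ceil(log2(752857)) = 20
At each level, approximately n = 752857 comparisons are needed for merging.
Total comparisons ~ n * ceil(log2(n)) = 752857 * 20 = 15057140


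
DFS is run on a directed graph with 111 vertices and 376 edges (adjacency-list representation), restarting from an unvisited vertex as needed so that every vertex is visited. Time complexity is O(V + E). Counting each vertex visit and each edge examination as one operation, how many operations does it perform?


A full DFS traversal processes each vertex exactly once (push/pop on stack).
Each directed edge is examined once.
V = 111, E = 376
V + E = 487


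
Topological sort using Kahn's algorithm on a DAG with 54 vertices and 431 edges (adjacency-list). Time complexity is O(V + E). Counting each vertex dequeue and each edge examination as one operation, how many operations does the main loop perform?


Kahn's algorithm:
  1. Compute in-degrees: O(V + E)
  2. Process queue: each vertex dequeued once (O(V))
     each edge examined once (O(E))
Total = V + E = 54 + 431 = 485


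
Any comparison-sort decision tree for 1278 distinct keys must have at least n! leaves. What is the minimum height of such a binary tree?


A binary decision tree of height h has at most 2^h leaves and needs at least n! of them, so h >= ceil(log2(n!)).
1278! is far too large to multiply out, so use Stirling's series:
  ln(n!) ~ n ln n - n + (1/2) ln(2 pi n) + 1/(12n)  (error below 1/(360 n^3), negligible here)
  ln(1278) = 7.1530516
  n ln n = 1278 * 7.1530516 = 9141.5999
  (1/2) ln(2 pi * 1278) = (1/2) ln(8029.9108) = 4.4955
  1/(12*1278) = 0.0001
  ln(1278!) ~ 9141.5999 - 1278 + 4.4955 + 0.0001 = 7868.0955
Convert to base 2: log2(1278!) = 7868.0955 / ln 2 = 7868.0955 / 0.69314718 = 11351.2624
ceil(11351.2624) = 11352


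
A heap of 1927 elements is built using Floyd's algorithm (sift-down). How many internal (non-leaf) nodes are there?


Leaf nodes occupy roughly half the array.
Sift-down is called for each internal node, starting from the last one.
Internal nodes = floor(n/2) = floor(1927/2) = 963


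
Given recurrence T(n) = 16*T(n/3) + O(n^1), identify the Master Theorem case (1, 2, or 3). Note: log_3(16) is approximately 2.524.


Master Theorem parameters: a=16, b=3, c=1
log_b(a) = 2.524
Compare b^c with a: 3^1 = 3 < 16, so c < log_b(a).
Comparing c=1 vs log_b(a)=2.524:
1 < 2.524 => Case 1
Result: T(n) = O(n^(log_3 16)) ~ O(n^2.524)
Master Theorem case = 1


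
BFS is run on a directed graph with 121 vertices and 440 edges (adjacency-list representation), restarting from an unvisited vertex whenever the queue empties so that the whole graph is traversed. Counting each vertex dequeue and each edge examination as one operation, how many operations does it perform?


A full BFS traversal dequeues each vertex exactly once and examines each directed edge exactly once.
V = 121 (vertex processing cost)
E = 440 (edge examination cost)
Total operations proportional to V + E = 121 + 440 = 561


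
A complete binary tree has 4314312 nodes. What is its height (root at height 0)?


In a complete binary tree, level k holds nodes 2^k .. 2^(k+1)-1 (1-indexed).
Height = floor(log2(n)) = floor(log2(4314312)) = 22
Check: 2^22 = 4194304 <= 4314312 < 8388608 = 2^23


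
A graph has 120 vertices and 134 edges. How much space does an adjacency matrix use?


Adjacency matrix: V x V grid of entries
Space = V^2 = 120^2 = 120 * 120 = 14400


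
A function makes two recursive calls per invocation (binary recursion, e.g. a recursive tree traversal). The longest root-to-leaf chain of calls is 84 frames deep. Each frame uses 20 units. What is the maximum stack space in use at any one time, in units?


Binary recursion: the two calls run one after the other, so only one root-to-leaf chain of frames is on the stack at a time.
Maximum depth (longest chain) = 84 frames
Each frame = 20 units
Max stack space = 84 * 20 = 1680


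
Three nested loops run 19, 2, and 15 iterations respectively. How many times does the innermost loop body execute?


Loop 1 (outermost): 19 iterations
Loop 2 (middle): 2 iterations per outer
Loop 3 (innermost): 15 iterations per middle
Total = 19 * 2 * 15 = 570


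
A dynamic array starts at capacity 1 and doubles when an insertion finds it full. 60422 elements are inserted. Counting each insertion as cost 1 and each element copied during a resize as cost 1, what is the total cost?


n = 60422
Insertion costs: 60422
Resizes copy 1, 2, 4, ... up to the largest power of 2 that is <= n-1 = 60421, i.e. 32768.
Copy costs = 1 + 2 + 4 + 8 + 16 + 32 + 64 + 128 + 256 + 512 + 1024 + 2048 + 4096 + 8192 + 16384 + 32768 = 65535
Total = 60422 + 65535 = 125957


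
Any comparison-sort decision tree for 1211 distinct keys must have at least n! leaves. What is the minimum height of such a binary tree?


A binary decision tree of height h has at most 2^h leaves and needs at least n! of them, so h >= ceil(log2(n!)).
1211! is far too large to multiply out, so use Stirling's series:
  ln(n!) ~ n ln n - n + (1/2) ln(2 pi n) + 1/(12n)  (error below 1/(360 n^3), negligible here)
  ln(1211) = 7.0992017
  n ln n = 1211 * 7.0992017 = 8597.1333
  (1/2) ln(2 pi * 1211) = (1/2) ln(7608.9374) = 4.4685
  1/(12*1211) = 0.0001
  ln(1211!) ~ 8597.1333 - 1211 + 4.4685 + 0.0001 = 7390.6019
Convert to base 2: log2(1211!) = 7390.6019 / ln 2 = 7390.6019 / 0.69314718 = 10662.3847
ceil(10662.3847) = 10663


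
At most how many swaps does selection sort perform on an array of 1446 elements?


Each of the 1445 passes places one element in its final position.
Pass 1: swap minimum into position 0
Pass 2: swap minimum of remaining into position 1
...
Pass 1445: last two elements, one swap
Maximum swaps = 1446 - 1 = 1445


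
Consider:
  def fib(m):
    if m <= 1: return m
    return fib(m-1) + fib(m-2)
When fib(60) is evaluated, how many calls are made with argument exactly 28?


Let N(m) = number of times fib(m) is called while evaluating fib(60).
N(60) = 1 (the initial call).
N(59) = 1 (only fib(60) calls it).
For 1 <= m <= 58: fib(m) is called by fib(m+1) and fib(m+2), so
  N(m) = N(m+1) + N(m+2).
fib(0) is called only by fib(2), so N(0) = N(2).
Walk down from m=60:
  N(60)=1, N(59)=1, N(58)=2, N(57)=3, N(56)=5, N(55)=8, N(54)=13, N(53)=21, N(52)=34, N(51)=55, N(50)=89, N(49)=144, N(48)=233, N(47)=377, N(46)=610, N(45)=987, N(44)=1597, N(43)=2584, N(42)=4181, N(41)=6765, N(40)=10946, N(39)=17711, N(38)=28657, N(37)=46368, N(36)=75025, N(35)=121393, N(34)=196418, N(33)=317811, N(32)=514229, N(31)=832040, N(30)=1346269, N(29)=2178309, N(28)=3524578
N(28) = 3524578


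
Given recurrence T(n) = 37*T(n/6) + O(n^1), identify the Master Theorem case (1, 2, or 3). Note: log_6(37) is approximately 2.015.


Master Theorem parameters: a=37, b=6, c=1
log_b(a) = 2.015
Compare b^c with a: 6^1 = 6 < 37, so c < log_b(a).
Comparing c=1 vs log_b(a)=2.015:
1 < 2.015 => Case 1
Result: T(n) = O(n^(log_6 37)) ~ O(n^2.015)
Master Theorem case = 1


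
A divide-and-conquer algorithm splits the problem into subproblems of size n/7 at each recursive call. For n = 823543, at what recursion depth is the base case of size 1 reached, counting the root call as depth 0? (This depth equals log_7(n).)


At each depth, the problem size is divided by 7:
  Depth 0: problem size = 823543
  Depth 1: problem size = 117649
  Depth 2: problem size = 16807
  Depth 3: problem size = 2401
  Depth 4: problem size = 343
  Depth 5: problem size = 49
  Depth 6: problem size = 7
  Depth 7: problem size = 1 (base case)
The base case is reached at depth log_7(823543) = 7 (the tree has 8 levels counting depth 0, but the depth asked for is 7).
Recursion depth = 7


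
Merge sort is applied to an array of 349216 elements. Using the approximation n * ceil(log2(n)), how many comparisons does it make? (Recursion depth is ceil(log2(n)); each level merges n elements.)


Merge sort divides the array into halves recursively.
Number of levels = ceil(log2(349216)) = 19
At each level, approximately n = 349216 comparisons are needed for merging.
Total comparisons ~ n * ceil(log2(n)) = 349216 * 19 = 6635104


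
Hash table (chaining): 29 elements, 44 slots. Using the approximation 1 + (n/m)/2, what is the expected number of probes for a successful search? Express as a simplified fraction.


Computing expected probes:
alpha = 29/44
= 1 + alpha/2
= 1 + 29/(2*44)
= (2*44 + 29) / (2*44)
= 117/88


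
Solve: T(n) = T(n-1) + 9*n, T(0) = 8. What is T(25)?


Expanding the recurrence:
T(25) = T(24) + 9*25
       = T(23) + 9*24 + 9*25
       ...
       = T(0) + 9*(1 + 2 + ... + 25)
       = 8 + 9 * 25*26/2
       = 8 + 9 * 325
       = 8 + 2925 = 2933


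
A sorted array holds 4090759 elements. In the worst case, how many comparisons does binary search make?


Halving sequence: 4090759 -> 2045379 -> 1022689 -> 511344 -> 255672 -> 127836 -> 63918 -> 31959 -> 15979 -> 7989 -> 3994 -> 1997 -> 998 -> 499 -> 249 -> 124 -> 62 -> 31 -> 15 -> 7 -> 3 -> 1
Number of halvings = 21
Max comparisons = 21 + 1 = 22


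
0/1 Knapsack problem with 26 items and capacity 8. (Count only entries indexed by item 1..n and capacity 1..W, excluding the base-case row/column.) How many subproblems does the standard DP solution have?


The DP table is indexed by (item, capacity).
Rows: 26 items
Columns: 8 capacity values (1 to W)
Total subproblems = 26 * 8 = 208


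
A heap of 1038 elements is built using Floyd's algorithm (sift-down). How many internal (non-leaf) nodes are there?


Leaf nodes occupy roughly half the array.
Sift-down is called for each internal node, starting from the last one.
Internal nodes = floor(n/2) = floor(1038/2) = 519


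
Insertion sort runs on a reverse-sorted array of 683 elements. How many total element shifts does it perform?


Sum of shifts = 1 + 2 + 3 + ... + 682
= 683 * 682 / 2
= 465806 / 2
= 232903


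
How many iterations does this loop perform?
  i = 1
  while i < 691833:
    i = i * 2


The loop variable doubles each iteration:
i = 1 -> 2 -> 4 -> 8 -> 16 -> 32 -> 64 -> 128 -> 256 -> 512 -> 1024 -> 2048 -> 4096 -> 8192 -> 16384 -> 32768 -> 65536 -> 131072 -> 262144 -> 524288 -> 1048576 (stop, 1048576 >= 691833)
Number of doublings = ceil(log2(691833)) = 20


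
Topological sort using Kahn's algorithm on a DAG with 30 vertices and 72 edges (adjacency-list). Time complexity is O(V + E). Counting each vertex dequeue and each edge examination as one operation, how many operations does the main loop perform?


Kahn's algorithm:
  1. Compute in-degrees: O(V + E)
  2. Process queue: each vertex dequeued once (O(V))
     each edge examined once (O(E))
Total = V + E = 30 + 72 = 102


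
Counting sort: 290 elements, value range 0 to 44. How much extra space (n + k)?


n = 290 (output array)
k = 45 (count array for 45 distinct values)
Extra space = 290 + 45 = 335


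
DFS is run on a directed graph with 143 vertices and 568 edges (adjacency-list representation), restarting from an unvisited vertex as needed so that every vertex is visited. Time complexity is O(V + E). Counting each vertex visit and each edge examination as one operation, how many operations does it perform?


A full DFS traversal processes each vertex exactly once (push/pop on stack).
Each directed edge is examined once.
V = 143, E = 568
V + E = 711


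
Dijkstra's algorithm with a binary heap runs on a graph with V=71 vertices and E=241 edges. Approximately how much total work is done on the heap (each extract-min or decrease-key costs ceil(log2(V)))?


Dijkstra with a binary heap: each vertex is extracted once, each edge may relax once.
Each heap operation costs O(log V).
V + E = 71 + 241 = 312
ceil(log2(71)) = 7 (since 2^6 = 64 < 71 <= 128 = 2^7)
Total heap work = (V+E) * ceil(log2(V)) = 312 * 7 = 2184


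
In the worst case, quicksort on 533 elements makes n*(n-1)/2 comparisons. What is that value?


Sum of comparisons per partition:
532 + 531 + ... + 1 + 0
= 533 * (533 - 1) / 2
= 533 * 532 / 2
= 141778


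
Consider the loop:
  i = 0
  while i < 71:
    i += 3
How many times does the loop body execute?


Starting at i = 0, each iteration adds 3.
Iterations until i >= 71:
  Iteration 1: i = 0 -> i = 3
  Iteration 2: i = 3 -> i = 6
  Iteration 3: i = 6 -> i = 9
  Iteration 4: i = 9 -> i = 12
  Iteration 5: i = 12 -> i = 15
  Iteration 6: i = 15 -> i = 18
  Iteration 7: i = 18 -> i = 21
  Iteration 8: i = 21 -> i = 24
  ... continuing ...
Total iterations = ceil(71/3) = 24


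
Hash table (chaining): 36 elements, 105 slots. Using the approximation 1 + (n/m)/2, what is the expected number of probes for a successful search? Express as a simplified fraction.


Computing expected probes:
alpha = 36/105
= 1 + alpha/2
= 1 + 36/(2*105)
= (2*105 + 36) / (2*105)
= 246/210 = 41/35


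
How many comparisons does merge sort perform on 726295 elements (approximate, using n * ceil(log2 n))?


Recursion depth: ceil(log2(726295)) = 20
Each recursion level merges n = 726295 elements
Total = 726295 * 20 = 14525900


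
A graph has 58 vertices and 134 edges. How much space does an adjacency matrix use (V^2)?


Adjacency matrix: V x V grid of entries
Space = V^2 = 58^2 = 58 * 58 = 3364


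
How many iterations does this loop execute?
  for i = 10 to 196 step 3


The loop variable i takes values starting at 10 and increments by 3 each iteration.
Sequence: i = 10, 13, 16, 19, 22, 25, 28, 31, 34, ...
The upper bound 196 is inclusive, so the count is floor((last - first) / step) + 1:
floor((196 - 10) / 3) + 1 = floor(186/3) + 1 = 62 + 1 = 63


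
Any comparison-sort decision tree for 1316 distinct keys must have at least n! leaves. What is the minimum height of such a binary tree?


A binary decision tree of height h has at most 2^h leaves and needs at least n! of them, so h >= ceil(log2(n!)).
1316! is far too large to multiply out, so use Stirling's series:
  ln(n!) ~ n ln n - n + (1/2) ln(2 pi n) + 1/(12n)  (error below 1/(360 n^3), negligible here)
  ln(1316) = 7.1823521
  n ln n = 1316 * 7.1823521 = 9451.9754
  (1/2) ln(2 pi * 1316) = (1/2) ln(8268.6719) = 4.5101
  1/(12*1316) = 0.0001
  ln(1316!) ~ 9451.9754 - 1316 + 4.5101 + 0.0001 = 8140.4856
Convert to base 2: log2(1316!) = 8140.4856 / ln 2 = 8140.4856 / 0.69314718 = 11744.2382
ceil(11744.2382) = 11745


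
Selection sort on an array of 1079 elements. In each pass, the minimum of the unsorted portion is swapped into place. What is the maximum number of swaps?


Selection sort performs one swap per pass:
  Pass 1: find min in positions 0 to 1078, swap with position 0
  Pass 2: find min in positions 1 to 1078, swap with position 1
  Pass 3: find min in positions 2 to 1078, swap with position 2
  Pass 4: find min in positions 3 to 1078, swap with position 3
  Pass 5: find min in positions 4 to 1078, swap with position 4
  ... (1073 more passes)
Total passes (and swaps) = n - 1 = 1079 - 1 = 1078


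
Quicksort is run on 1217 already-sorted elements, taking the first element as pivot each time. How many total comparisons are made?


Sum of comparisons per partition:
1216 + 1215 + ... + 1 + 0
= 1217 * (1217 - 1) / 2
= 1217 * 1216 / 2
= 739936


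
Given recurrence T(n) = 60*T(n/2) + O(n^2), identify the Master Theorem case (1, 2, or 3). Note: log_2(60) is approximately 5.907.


Master Theorem parameters: a=60, b=2, c=2
log_b(a) = 5.907
Compare b^c with a: 2^2 = 4 < 60, so c < log_b(a).
Comparing c=2 vs log_b(a)=5.907:
2 < 5.907 => Case 1
Result: T(n) = O(n^(log_2 60)) ~ O(n^5.907)
Master Theorem case = 1


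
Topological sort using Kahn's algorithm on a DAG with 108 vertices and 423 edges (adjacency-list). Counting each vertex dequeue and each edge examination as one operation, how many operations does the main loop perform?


Kahn's algorithm:
  1. Compute in-degrees: O(V + E)
  2. Process queue: each vertex dequeued once (O(V))
     each edge examined once (O(E))
Total = V + E = 108 + 423 = 531


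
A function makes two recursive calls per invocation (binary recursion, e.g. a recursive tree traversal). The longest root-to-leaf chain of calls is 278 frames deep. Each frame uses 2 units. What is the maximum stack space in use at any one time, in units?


Binary recursion: the two calls run one after the other, so only one root-to-leaf chain of frames is on the stack at a time.
Maximum depth (longest chain) = 278 frames
Each frame = 2 units
Max stack space = 278 * 2 = 556


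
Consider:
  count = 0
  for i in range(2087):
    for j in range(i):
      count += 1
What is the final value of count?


For each i, the inner loop runs i times:
  i=0: inner runs 0 times
  i=1: inner runs 1 time
  i=2: inner runs 2 times
  i=3: inner runs 3 times
  i=4: inner runs 4 times
  i=5: inner runs 5 times
  i=6: inner runs 6 times
  i=7: inner runs 7 times
  ...
Total = 0 + 1 + 2 + ... + 2086 = 2087*(2087-1)/2 = 2176741


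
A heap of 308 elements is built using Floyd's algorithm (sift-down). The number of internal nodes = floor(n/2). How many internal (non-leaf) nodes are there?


Leaf nodes occupy roughly half the array.
Sift-down is called for each internal node, starting from the last one.
Internal nodes = floor(n/2) = floor(308/2) = 154


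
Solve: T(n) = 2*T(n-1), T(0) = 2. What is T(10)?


Unrolling:
T(10) = 2*T(9) = 2^2*T(8) = ... = 2^10*T(0)
= 2^10 * 2
= 1024 * 2 = 2048


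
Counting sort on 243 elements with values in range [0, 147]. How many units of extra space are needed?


Output array size: 243 (to store sorted result)
Count array size: 148 (one slot per possible value, range 0 to 147)
Total extra space = 243 + 148 = 391


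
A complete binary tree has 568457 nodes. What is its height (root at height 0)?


In a complete binary tree, level k holds nodes 2^k .. 2^(k+1)-1 (1-indexed).
Height = floor(log2(n)) = floor(log2(568457)) = 19
Check: 2^19 = 524288 <= 568457 < 1048576 = 2^20


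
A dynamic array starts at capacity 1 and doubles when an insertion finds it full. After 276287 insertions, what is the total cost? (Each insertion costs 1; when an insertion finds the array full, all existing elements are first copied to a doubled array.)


Insertion cost: 276287 (one per element)
Resizes occur just before inserting elements 2, 3, 5, 9, ...
Elements copied at each resize: 1 + 2 + 4 + 8 + 16 + 32 + 64 + 128 + 256 + 512 + 1024 + 2048 + 4096 + 8192 + 16384 + 32768 + 65536 + 131072 + 262144
Sum of copies = 524287 (geometric series: 2^k - 1)
Total = 276287 + 524287 = 800574


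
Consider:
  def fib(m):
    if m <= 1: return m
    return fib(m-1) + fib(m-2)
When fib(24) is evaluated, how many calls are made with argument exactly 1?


Let N(m) = number of times fib(m) is called while evaluating fib(24).
N(24) = 1 (the initial call).
N(23) = 1 (only fib(24) calls it).
For 1 <= m <= 22: fib(m) is called by fib(m+1) and fib(m+2), so
  N(m) = N(m+1) + N(m+2).
fib(0) is called only by fib(2), so N(0) = N(2).
Walk down from m=24:
  N(24)=1, N(23)=1, N(22)=2, N(21)=3, N(20)=5, N(19)=8, N(18)=13, N(17)=21, N(16)=34, N(15)=55, N(14)=89, N(13)=144, N(12)=233, N(11)=377, N(10)=610, N(9)=987, N(8)=1597, N(7)=2584, N(6)=4181, N(5)=6765, N(4)=10946, N(3)=17711, N(2)=28657, N(1)=46368
N(1) = 46368


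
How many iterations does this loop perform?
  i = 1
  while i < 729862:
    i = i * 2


The loop variable doubles each iteration:
i = 1 -> 2 -> 4 -> 8 -> 16 -> 32 -> 64 -> 128 -> 256 -> 512 -> 1024 -> 2048 -> 4096 -> 8192 -> 16384 -> 32768 -> 65536 -> 131072 -> 262144 -> 524288 -> 1048576 (stop, 1048576 >= 729862)
Number of doublings = ceil(log2(729862)) = 20


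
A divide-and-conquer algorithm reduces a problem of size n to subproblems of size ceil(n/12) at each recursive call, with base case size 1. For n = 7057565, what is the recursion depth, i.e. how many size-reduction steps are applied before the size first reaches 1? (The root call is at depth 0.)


Each step divides the size by 12 (rounding up); after k steps the size is ceil(n/12^k), which equals 1 exactly when 12^k >= n.
So the depth is the smallest k with 12^k >= 7057565, i.e. ceil(log_12(7057565)).
12^6 = 2985984 < 7057565 <= 35831808 = 12^7
Recursion depth = 7


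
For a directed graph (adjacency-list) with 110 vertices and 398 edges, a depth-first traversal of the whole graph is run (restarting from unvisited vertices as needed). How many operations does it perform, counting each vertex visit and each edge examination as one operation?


A full DFS traversal visits each vertex once and examines each edge once.
V = 110
E = 398
Sum = 110 + 398 = 508


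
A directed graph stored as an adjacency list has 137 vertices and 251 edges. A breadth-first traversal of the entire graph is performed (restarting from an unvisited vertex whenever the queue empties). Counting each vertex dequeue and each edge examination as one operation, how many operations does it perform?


A full BFS traversal dequeues each vertex once and examines each edge once.
Vertex visits: 137
Edge visits: 251
V + E = 137 + 251 = 388


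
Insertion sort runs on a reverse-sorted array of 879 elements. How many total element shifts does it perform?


Sum of shifts = 1 + 2 + 3 + ... + 878
= 879 * 878 / 2
= 771762 / 2
= 385881


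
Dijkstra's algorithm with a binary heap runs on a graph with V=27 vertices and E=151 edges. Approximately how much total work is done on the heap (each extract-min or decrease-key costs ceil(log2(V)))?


Dijkstra with a binary heap: each vertex is extracted once, each edge may relax once.
Each heap operation costs O(log V).
V + E = 27 + 151 = 178
ceil(log2(27)) = 5 (since 2^4 = 16 < 27 <= 32 = 2^5)
Total heap work = (V+E) * ceil(log2(V)) = 178 * 5 = 890


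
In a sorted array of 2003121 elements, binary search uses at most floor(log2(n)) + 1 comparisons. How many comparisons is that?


Halving sequence: 2003121 -> 1001560 -> 500780 -> 250390 -> 125195 -> 62597 -> 31298 -> 15649 -> 7824 -> 3912 -> 1956 -> 978 -> 489 -> 244 -> 122 -> 61 -> 30 -> 15 -> 7 -> 3 -> 1
Number of halvings = 20
Max comparisons = 20 + 1 = 21


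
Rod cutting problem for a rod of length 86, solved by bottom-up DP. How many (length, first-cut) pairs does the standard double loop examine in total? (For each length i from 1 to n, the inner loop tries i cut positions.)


For each subproblem length i = 1..86, the inner loop considers i possible first cuts.
Total = 1 + 2 + ... + 86
= 86*(86+1)/2
= 86*87/2 = 3741


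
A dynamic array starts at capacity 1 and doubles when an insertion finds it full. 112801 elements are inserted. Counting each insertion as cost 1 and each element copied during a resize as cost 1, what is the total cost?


n = 112801
Insertion costs: 112801
Resizes copy 1, 2, 4, ... up to the largest power of 2 that is <= n-1 = 112800, i.e. 65536.
Copy costs = 1 + 2 + 4 + 8 + 16 + 32 + 64 + 128 + 256 + 512 + 1024 + 2048 + 4096 + 8192 + 16384 + 32768 + 65536 = 131071
Total = 112801 + 131071 = 243872


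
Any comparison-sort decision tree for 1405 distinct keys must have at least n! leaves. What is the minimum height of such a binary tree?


A binary decision tree of height h has at most 2^h leaves and needs at least n! of them, so h >= ceil(log2(n!)).
1405! is far too large to multiply out, so use Stirling's series:
  ln(n!) ~ n ln n - n + (1/2) ln(2 pi n) + 1/(12n)  (error below 1/(360 n^3), negligible here)
  ln(1405) = 7.2477926
  n ln n = 1405 * 7.2477926 = 10183.1486
  (1/2) ln(2 pi * 1405) = (1/2) ln(8827.8754) = 4.5428
  1/(12*1405) = 0.0001
  ln(1405!) ~ 10183.1486 - 1405 + 4.5428 + 0.0001 = 8782.6915
Convert to base 2: log2(1405!) = 8782.6915 / ln 2 = 8782.6915 / 0.69314718 = 12670.7455
ceil(12670.7455) = 12671


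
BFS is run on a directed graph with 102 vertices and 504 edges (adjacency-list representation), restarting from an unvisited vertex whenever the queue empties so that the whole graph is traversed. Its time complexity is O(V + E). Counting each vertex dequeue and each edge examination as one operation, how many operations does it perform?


A full BFS traversal dequeues each vertex exactly once and examines each directed edge exactly once.
V = 102 (vertex processing cost)
E = 504 (edge examination cost)
Total operations proportional to V + E = 102 + 504 = 606


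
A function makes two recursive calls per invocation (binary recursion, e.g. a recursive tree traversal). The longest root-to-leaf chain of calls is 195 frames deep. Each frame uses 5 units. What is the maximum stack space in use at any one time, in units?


Binary recursion: the two calls run one after the other, so only one root-to-leaf chain of frames is on the stack at a time.
Maximum depth (longest chain) = 195 frames
Each frame = 5 units
Max stack space = 195 * 5 = 975


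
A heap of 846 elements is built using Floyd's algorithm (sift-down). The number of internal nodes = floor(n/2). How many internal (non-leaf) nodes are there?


Leaf nodes occupy roughly half the array.
Sift-down is called for each internal node, starting from the last one.
Internal nodes = floor(n/2) = floor(846/2) = 423


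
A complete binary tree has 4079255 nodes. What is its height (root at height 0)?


In a complete binary tree, level k holds nodes 2^k .. 2^(k+1)-1 (1-indexed).
Height = floor(log2(n)) = floor(log2(4079255)) = 21
Check: 2^21 = 2097152 <= 4079255 < 4194304 = 2^22


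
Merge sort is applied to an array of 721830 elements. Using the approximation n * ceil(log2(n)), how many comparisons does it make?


Merge sort divides the array into halves recursively.
Number of levels = ceil(log2(721830)) = 20
At each level, approximately n = 721830 comparisons are needed for merging.
Total comparisons ~ n * ceil(log2(n)) = 721830 * 20 = 14436600


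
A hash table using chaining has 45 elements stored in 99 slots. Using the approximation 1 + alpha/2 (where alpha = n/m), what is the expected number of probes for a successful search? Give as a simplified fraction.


Load factor alpha = n/m = 45/99
Expected probes = 1 + alpha/2 = 1 + 45/(2*99)
= 1 + 45/198
= 198/198 + 45/198
= 243/198
Simplify: 27/22


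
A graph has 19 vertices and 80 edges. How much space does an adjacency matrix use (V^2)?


Adjacency matrix: V x V grid of entries
Space = V^2 = 19^2 = 19 * 19 = 361


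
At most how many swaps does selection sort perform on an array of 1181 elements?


Each of the 1180 passes places one element in its final position.
Pass 1: swap minimum into position 0
Pass 2: swap minimum of remaining into position 1
...
Pass 1180: last two elements, one swap
Maximum swaps = 1181 - 1 = 1180


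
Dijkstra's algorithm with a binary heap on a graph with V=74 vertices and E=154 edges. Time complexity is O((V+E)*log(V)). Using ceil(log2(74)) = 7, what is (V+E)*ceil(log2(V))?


Dijkstra with a binary heap: each vertex is extracted once, each edge may relax once.
Each heap operation costs O(log V).
V + E = 74 + 154 = 228
ceil(log2(74)) = 7 (since 2^6 = 64 < 74 <= 128 = 2^7)
Total heap work = (V+E) * ceil(log2(V)) = 228 * 7 = 1596


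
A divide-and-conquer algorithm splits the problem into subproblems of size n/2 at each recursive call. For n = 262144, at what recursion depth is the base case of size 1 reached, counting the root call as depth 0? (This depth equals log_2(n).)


At each depth, the problem size is divided by 2:
  Depth 0: problem size = 262144
  Depth 1: problem size = 131072
  Depth 2: problem size = 65536
  Depth 3: problem size = 32768
  Depth 4: problem size = 16384
  Depth 5: problem size = 8192
  Depth 6: problem size = 4096
  Depth 7: problem size = 2048
  Depth 8: problem size = 1024
  Depth 9: problem size = 512
  Depth 10: problem size = 256
  Depth 11: problem size = 128
  Depth 12: problem size = 64
  Depth 13: problem size = 32
  Depth 14: problem size = 16
  Depth 15: problem size = 8
  Depth 16: problem size = 4
  Depth 17: problem size = 2
  Depth 18: problem size = 1 (base case)
The base case is reached at depth log_2(262144) = 18 (the tree has 19 levels counting depth 0, but the depth asked for is 18).
Recursion depth = 18


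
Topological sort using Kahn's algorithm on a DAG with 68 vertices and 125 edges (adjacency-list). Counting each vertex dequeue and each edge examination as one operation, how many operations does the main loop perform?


Kahn's algorithm:
  1. Compute in-degrees: O(V + E)
  2. Process queue: each vertex dequeued once (O(V))
     each edge examined once (O(E))
Total = V + E = 68 + 125 = 193


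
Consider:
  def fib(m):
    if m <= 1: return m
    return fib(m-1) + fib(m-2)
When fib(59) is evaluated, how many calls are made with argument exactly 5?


Let N(m) = number of times fib(m) is called while evaluating fib(59).
N(59) = 1 (the initial call).
N(58) = 1 (only fib(59) calls it).
For 1 <= m <= 57: fib(m) is called by fib(m+1) and fib(m+2), so
  N(m) = N(m+1) + N(m+2).
fib(0) is called only by fib(2), so N(0) = N(2).
Walk down from m=59:
  N(59)=1, N(58)=1, N(57)=2, N(56)=3, N(55)=5, N(54)=8, N(53)=13, N(52)=21, N(51)=34, N(50)=55, N(49)=89, N(48)=144, N(47)=233, N(46)=377, N(45)=610, N(44)=987, N(43)=1597, N(42)=2584, N(41)=4181, N(40)=6765, N(39)=10946, N(38)=17711, N(37)=28657, N(36)=46368, N(35)=75025, N(34)=121393, N(33)=196418, N(32)=317811, N(31)=514229, N(30)=832040, N(29)=1346269, N(28)=2178309, N(27)=3524578, N(26)=5702887, N(25)=9227465, N(24)=14930352, N(23)=24157817, N(22)=39088169, N(21)=63245986, N(20)=102334155, N(19)=165580141, N(18)=267914296, N(17)=433494437, N(16)=701408733, N(15)=1134903170, N(14)=1836311903, N(13)=2971215073, N(12)=4807526976, N(11)=7778742049, N(10)=12586269025, N(9)=20365011074, N(8)=32951280099, N(7)=53316291173, N(6)=86267571272, N(5)=139583862445
N(5) = 139583862445


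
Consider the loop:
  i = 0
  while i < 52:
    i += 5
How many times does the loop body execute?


Starting at i = 0, each iteration adds 5.
Iterations until i >= 52:
  Iteration 1: i = 0 -> i = 5
  Iteration 2: i = 5 -> i = 10
  Iteration 3: i = 10 -> i = 15
  Iteration 4: i = 15 -> i = 20
  Iteration 5: i = 20 -> i = 25
  Iteration 6: i = 25 -> i = 30
  Iteration 7: i = 30 -> i = 35
  Iteration 8: i = 35 -> i = 40
  ... continuing ...
Total iterations = ceil(52/5) = 11


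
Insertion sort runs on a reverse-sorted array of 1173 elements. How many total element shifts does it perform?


Sum of shifts = 1 + 2 + 3 + ... + 1172
= 1173 * 1172 / 2
= 1374756 / 2
= 687378


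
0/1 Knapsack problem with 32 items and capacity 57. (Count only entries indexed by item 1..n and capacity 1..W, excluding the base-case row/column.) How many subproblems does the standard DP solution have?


The DP table is indexed by (item, capacity).
Rows: 32 items
Columns: 57 capacity values (1 to W)
Total subproblems = 32 * 57 = 1824


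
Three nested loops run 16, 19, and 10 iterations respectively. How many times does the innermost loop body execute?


Loop 1 (outermost): 16 iterations
Loop 2 (middle): 19 iterations per outer
Loop 3 (innermost): 10 iterations per middle
Total = 16 * 19 * 10 = 3040


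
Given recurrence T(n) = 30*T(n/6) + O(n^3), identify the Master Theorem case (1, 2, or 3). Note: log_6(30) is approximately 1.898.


Master Theorem parameters: a=30, b=6, c=3
log_b(a) = 1.898
Compare b^c with a: 6^3 = 216 > 30, so c > log_b(a).
Comparing c=3 vs log_b(a)=1.898:
3 > 1.898 => Case 3
Result: T(n) = O(n^3)
Master Theorem case = 3


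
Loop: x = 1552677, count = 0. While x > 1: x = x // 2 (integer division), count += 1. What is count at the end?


The variable x halves each step:
x = 1552677 -> 776338 -> 388169 -> 194084 -> 97042 -> 48521 -> 24260 -> 12130 -> 6065 -> 3032 -> 1516 -> 758 -> 379 -> 189 -> 94 -> 47 -> 23 -> 11 -> 5 -> 2 -> 1
Number of halvings = floor(log2(1552677)) = 20


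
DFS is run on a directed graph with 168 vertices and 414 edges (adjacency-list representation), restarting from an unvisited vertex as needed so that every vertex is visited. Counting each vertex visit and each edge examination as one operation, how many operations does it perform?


A full DFS traversal processes each vertex exactly once (push/pop on stack).
Each directed edge is examined once.
V = 168, E = 414
V + E = 582


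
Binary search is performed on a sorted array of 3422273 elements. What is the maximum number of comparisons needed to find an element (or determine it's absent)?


Binary search halves the search space each comparison:
  Step 1: search space = 3422273 -> 1711136
  Step 2: search space = 1711136 -> 855568
  Step 3: search space = 855568 -> 427784
  Step 4: search space = 427784 -> 213892
  Step 5: search space = 213892 -> 106946
  Step 6: search space = 106946 -> 53473
  Step 7: search space = 53473 -> 26736
  Step 8: search space = 26736 -> 13368
  Step 9: search space = 13368 -> 6684
  Step 10: search space = 6684 -> 3342
  Step 11: search space = 3342 -> 1671
  Step 12: search space = 1671 -> 835
  Step 13: search space = 835 -> 417
  Step 14: search space = 417 -> 208
  Step 15: search space = 208 -> 104
  Step 16: search space = 104 -> 52
  Step 17: search space = 52 -> 26
  Step 18: search space = 26 -> 13
  Step 19: search space = 13 -> 6
  Step 20: search space = 6 -> 3
  Step 21: search space = 3 -> 1
  Step 22: search space = 1 (final check)
Maximum comparisons = floor(log2(3422273)) + 1 = 21 + 1 = 22


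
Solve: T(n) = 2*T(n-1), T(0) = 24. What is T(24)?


Unrolling:
T(24) = 2*T(23) = 2^2*T(22) = ... = 2^24*T(0)
= 2^24 * 24
= 16777216 * 24 = 402653184


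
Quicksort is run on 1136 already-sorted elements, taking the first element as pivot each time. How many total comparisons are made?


Sum of comparisons per partition:
1135 + 1134 + ... + 1 + 0
= 1136 * (1136 - 1) / 2
= 1136 * 1135 / 2
= 644680


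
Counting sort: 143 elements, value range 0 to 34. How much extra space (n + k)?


n = 143 (output array)
k = 35 (count array for 35 distinct values)
Extra space = 143 + 35 = 178


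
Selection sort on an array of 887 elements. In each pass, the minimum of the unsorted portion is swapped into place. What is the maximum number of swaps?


Selection sort performs one swap per pass:
  Pass 1: find min in positions 0 to 886, swap with position 0
  Pass 2: find min in positions 1 to 886, swap with position 1
  Pass 3: find min in positions 2 to 886, swap with position 2
  Pass 4: find min in positions 3 to 886, swap with position 3
  Pass 5: find min in positions 4 to 886, swap with position 4
  ... (881 more passes)
Total passes (and swaps) = n - 1 = 887 - 1 = 886


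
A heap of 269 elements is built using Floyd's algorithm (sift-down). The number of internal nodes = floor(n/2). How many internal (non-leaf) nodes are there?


Leaf nodes occupy roughly half the array.
Sift-down is called for each internal node, starting from the last one.
Internal nodes = floor(n/2) = floor(269/2) = 134


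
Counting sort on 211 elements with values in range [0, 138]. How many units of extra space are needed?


Output array size: 211 (to store sorted result)
Count array size: 139 (one slot per possible value, range 0 to 138)
Total extra space = 211 + 139 = 350


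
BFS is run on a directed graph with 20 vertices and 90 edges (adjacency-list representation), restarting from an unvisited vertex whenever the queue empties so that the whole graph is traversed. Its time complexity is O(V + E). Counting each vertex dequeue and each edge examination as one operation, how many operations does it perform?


A full BFS traversal dequeues each vertex exactly once and examines each directed edge exactly once.
V = 20 (vertex processing cost)
E = 90 (edge examination cost)
Total operations proportional to V + E = 20 + 90 = 110


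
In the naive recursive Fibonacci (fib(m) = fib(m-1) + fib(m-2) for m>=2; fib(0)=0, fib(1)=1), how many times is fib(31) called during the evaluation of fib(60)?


Let N(m) = number of times fib(m) is called while evaluating fib(60).
N(60) = 1 (the initial call).
N(59) = 1 (only fib(60) calls it).
For 1 <= m <= 58: fib(m) is called by fib(m+1) and fib(m+2), so
  N(m) = N(m+1) + N(m+2).
fib(0) is called only by fib(2), so N(0) = N(2).
Walk down from m=60:
  N(60)=1, N(59)=1, N(58)=2, N(57)=3, N(56)=5, N(55)=8, N(54)=13, N(53)=21, N(52)=34, N(51)=55, N(50)=89, N(49)=144, N(48)=233, N(47)=377, N(46)=610, N(45)=987, N(44)=1597, N(43)=2584, N(42)=4181, N(41)=6765, N(40)=10946, N(39)=17711, N(38)=28657, N(37)=46368, N(36)=75025, N(35)=121393, N(34)=196418, N(33)=317811, N(32)=514229, N(31)=832040
N(31) = 832040


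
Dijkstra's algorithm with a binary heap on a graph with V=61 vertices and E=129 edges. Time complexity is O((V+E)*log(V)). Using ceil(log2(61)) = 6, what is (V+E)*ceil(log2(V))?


Dijkstra with a binary heap: each vertex is extracted once, each edge may relax once.
Each heap operation costs O(log V).
V + E = 61 + 129 = 190
ceil(log2(61)) = 6 (since 2^5 = 32 < 61 <= 64 = 2^6)
Total heap work = (V+E) * ceil(log2(V)) = 190 * 6 = 1140


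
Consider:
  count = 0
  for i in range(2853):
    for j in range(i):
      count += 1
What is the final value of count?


For each i, the inner loop runs i times:
  i=0: inner runs 0 times
  i=1: inner runs 1 time
  i=2: inner runs 2 times
  i=3: inner runs 3 times
  i=4: inner runs 4 times
  i=5: inner runs 5 times
  i=6: inner runs 6 times
  i=7: inner runs 7 times
  ...
Total = 0 + 1 + 2 + ... + 2852 = 2853*(2853-1)/2 = 4068378


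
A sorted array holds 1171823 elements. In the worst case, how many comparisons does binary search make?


Halving sequence: 1171823 -> 585911 -> 292955 -> 146477 -> 73238 -> 36619 -> 18309 -> 9154 -> 4577 -> 2288 -> 1144 -> 572 -> 286 -> 143 -> 71 -> 35 -> 17 -> 8 -> 4 -> 2 -> 1
Number of halvings = 20
Max comparisons = 20 + 1 = 21


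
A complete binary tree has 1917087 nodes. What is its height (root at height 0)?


In a complete binary tree, level k holds nodes 2^k .. 2^(k+1)-1 (1-indexed).
Height = floor(log2(n)) = floor(log2(1917087)) = 20
Check: 2^20 = 1048576 <= 1917087 < 2097152 = 2^21


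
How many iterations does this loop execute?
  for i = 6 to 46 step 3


The loop variable i takes values starting at 6 and increments by 3 each iteration.
Sequence: i = 6, 9, 12, 15, 18, 21, 24, 27, 30, ...
The upper bound 46 is inclusive, so the count is floor((last - first) / step) + 1:
floor((46 - 6) / 3) + 1 = floor(40/3) + 1 = 13 + 1 = 14


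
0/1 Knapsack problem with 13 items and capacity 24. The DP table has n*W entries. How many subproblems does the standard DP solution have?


The DP table is indexed by (item, capacity).
Rows: 13 items
Columns: 24 capacity values (1 to W)
Total subproblems = 13 * 24 = 312
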